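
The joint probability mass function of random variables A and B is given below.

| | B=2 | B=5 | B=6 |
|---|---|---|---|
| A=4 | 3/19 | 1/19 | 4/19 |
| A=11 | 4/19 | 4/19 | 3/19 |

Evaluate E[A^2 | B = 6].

61

P(B = 6) = 7/19.
Summing A^2·P(A=x,B=y) over the conditioning event gives 427/19.
E[A^2 | B = 6] = (427/19) / (7/19) = 61.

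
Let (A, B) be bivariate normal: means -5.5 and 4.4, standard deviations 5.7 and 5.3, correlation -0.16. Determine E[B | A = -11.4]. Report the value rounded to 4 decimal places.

5.2778

The regression of B on A has slope ρ·σ_B/σ_A and passes through (μ_A, μ_B).
E[B | A=-11.4] = 4.4 + (-0.16)·(5.3/5.7)·(-11.4 − (-5.5)) = 4.4 + (-0.148772)·(-5.9) = 5.2778.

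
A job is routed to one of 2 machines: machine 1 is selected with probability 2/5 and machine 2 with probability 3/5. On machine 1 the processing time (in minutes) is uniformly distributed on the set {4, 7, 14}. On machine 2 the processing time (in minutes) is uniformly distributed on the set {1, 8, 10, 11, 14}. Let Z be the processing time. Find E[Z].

646/75

E[Z | machine 1] = (4+7+14)/3 = 25/3.
E[Z | machine 2] = (1+8+10+11+14)/5 = 44/5.
By the law of total expectation,
E[Z] = (2/5)·(25/3) + (3/5)·(44/5) = 646/75.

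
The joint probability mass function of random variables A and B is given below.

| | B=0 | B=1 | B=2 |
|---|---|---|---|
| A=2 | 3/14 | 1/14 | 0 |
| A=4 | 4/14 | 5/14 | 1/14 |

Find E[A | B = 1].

11/3

P(B = 1) = 3/7.
Σ A·P over the event = 2·(1/14) + 4·(5/14) = 11/7.
E[A | B = 1] = (11/7) / (3/7) = 11/3.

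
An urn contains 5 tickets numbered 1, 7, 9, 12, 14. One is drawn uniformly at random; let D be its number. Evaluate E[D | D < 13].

29/4

P(D < 13) = 4/5.
Σ over the event: 1·1/5 + 7·1/5 + 9·1/5 + 12·1/5 = 29/5.
E[D | D < 13] = (29/5) / (4/5) = 29/4.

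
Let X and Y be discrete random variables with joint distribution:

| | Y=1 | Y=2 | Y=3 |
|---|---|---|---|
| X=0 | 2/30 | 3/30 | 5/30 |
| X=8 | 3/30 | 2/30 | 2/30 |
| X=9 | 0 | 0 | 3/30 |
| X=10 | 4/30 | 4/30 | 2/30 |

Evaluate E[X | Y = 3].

P(Y = 3) = 2/5.
Summing X·P(X=x,Y=y) over the conditioning event gives 21/10.
E[X | Y = 3] = (21/10) / (2/5) = 21/4.

21/4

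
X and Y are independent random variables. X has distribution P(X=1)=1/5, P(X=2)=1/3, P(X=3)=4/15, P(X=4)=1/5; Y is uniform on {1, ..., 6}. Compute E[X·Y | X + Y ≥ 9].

102/5

P(X + Y ≥ 9) = 1/9.
Summing XY·P(x,y) over outcomes with X + Y ≥ 9 gives 34/15.
E[X·Y | X + Y ≥ 9] = (34/15) / (1/9) = 102/5.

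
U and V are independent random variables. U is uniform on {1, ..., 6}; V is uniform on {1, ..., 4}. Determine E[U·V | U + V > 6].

P(U + V > 6) = 5/12.
Summing UV·P(x,y) over outcomes with U + V > 6 gives 145/24.
E[U·V | U + V > 6] = (145/24) / (5/12) = 29/2.

29/2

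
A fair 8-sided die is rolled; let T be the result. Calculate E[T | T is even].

5

Given T is even, T is equally likely to be any of {2, 4, 6, 8}.
E[T | T is even] = (2 + 4 + 6 + 8) / 4 = 5.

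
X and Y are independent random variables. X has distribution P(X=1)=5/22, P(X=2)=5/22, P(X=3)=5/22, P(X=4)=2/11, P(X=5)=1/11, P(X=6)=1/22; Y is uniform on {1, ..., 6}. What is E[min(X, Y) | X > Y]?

P(X > Y) = 10/33.
Summing min(X,Y)·P(x,y) over outcomes with X > Y gives 79/132.
E[min(X, Y) | X > Y] = (79/132) / (10/33) = 79/40.

79/40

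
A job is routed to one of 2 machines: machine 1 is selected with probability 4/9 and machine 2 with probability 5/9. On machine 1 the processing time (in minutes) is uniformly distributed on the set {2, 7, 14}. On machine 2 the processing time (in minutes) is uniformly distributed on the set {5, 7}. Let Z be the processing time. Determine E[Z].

E[Z | machine 1] = (2+7+14)/3 = 23/3.
E[Z | machine 2] = (5+7)/2 = 6.
E[Z] = (4/9)·(23/3) + (5/9)·(6) = 182/27.

182/27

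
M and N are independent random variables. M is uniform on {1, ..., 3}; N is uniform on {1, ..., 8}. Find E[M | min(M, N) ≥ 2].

5/2

P(min(M, N) ≥ 2) = 7/12.
Summing M·P(x,y) over outcomes with min(M, N) ≥ 2 gives 35/24.
E[M | min(M, N) ≥ 2] = (35/24) / (7/12) = 5/2.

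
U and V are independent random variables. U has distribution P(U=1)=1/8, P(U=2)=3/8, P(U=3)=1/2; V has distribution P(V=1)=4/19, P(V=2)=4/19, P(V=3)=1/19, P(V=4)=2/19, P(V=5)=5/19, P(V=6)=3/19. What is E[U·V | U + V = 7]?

132/13

P(U + V = 7) = 13/76.
Summing UV·P(x,y) over outcomes with U + V = 7 gives 33/19.
E[U·V | U + V = 7] = (33/19) / (13/76) = 132/13.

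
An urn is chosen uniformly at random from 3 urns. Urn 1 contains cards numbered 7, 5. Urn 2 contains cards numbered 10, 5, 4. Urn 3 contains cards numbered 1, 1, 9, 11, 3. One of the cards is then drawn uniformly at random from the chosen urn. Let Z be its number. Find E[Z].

52/9

E[Z | urn 1] = (7+5)/2 = 6.
E[Z | urn 2] = (10+5+4)/3 = 19/3.
E[Z | urn 3] = (1+1+9+11+3)/5 = 5.
By the law of total expectation,
E[Z] = (1/3)·(6) + (1/3)·(19/3) + (1/3)·(5) = 52/9.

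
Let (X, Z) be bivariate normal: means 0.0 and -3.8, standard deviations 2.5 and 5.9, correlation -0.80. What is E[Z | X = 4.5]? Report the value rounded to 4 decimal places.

For a bivariate normal, E[Z | X=x] = μ_Z + ρ·(σ_Z/σ_X)·(x − μ_X).
E[Z | X=4.5] = -3.8 + (-0.80)·(5.9/2.5)·(4.5 − (0.0)) = -3.8 + (-1.888)·(4.5) = -12.2960.

-12.2960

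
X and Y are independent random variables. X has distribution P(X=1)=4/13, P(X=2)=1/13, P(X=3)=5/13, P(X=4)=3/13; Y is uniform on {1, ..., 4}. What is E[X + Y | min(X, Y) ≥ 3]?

P(min(X, Y) ≥ 3) = 4/13.
Summing (X+Y)·P(x,y) over outcomes with min(X, Y) ≥ 3 gives 55/26.
E[X + Y | min(X, Y) ≥ 3] = (55/26) / (4/13) = 55/8.

55/8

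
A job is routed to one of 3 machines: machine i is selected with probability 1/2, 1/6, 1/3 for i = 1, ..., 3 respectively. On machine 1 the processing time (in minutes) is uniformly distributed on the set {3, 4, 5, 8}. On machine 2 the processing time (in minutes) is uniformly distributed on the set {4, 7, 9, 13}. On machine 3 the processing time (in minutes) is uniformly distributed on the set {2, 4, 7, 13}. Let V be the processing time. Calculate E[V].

145/24

E[V | machine 1] = (3+4+5+8)/4 = 5.
E[V | machine 2] = (4+7+9+13)/4 = 33/4.
E[V | machine 3] = (2+4+7+13)/4 = 13/2.
E[V] = (1/2)·(5) + (1/6)·(33/4) + (1/3)·(13/2) = 145/24.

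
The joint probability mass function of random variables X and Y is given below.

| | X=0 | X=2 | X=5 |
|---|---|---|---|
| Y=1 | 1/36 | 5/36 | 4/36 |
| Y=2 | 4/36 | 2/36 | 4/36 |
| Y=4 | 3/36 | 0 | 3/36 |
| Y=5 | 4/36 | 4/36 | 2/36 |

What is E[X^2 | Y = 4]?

25/2

P(Y = 4) = 1/6.
Σ X^2·P over the event = 0·(3/36) + 25·(3/36) = 25/12.
E[X^2 | Y = 4] = (25/12) / (1/6) = 25/2.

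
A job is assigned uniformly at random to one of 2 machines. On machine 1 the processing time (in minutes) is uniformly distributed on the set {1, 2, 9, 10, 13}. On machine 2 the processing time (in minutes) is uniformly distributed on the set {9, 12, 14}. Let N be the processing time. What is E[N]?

E[N | machine 1] = (1+2+9+10+13)/5 = 7.
E[N | machine 2] = (9+12+14)/3 = 35/3.
By the law of total expectation,
E[N] = (1/2)·(7) + (1/2)·(35/3) = 28/3.

28/3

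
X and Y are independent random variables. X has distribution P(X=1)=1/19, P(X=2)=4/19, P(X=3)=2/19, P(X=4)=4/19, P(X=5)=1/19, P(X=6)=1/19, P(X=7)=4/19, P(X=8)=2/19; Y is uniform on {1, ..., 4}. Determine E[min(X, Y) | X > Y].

57/26

P(X > Y) = 13/19.
Summing min(X,Y)·P(x,y) over outcomes with X > Y gives 3/2.
E[min(X, Y) | X > Y] = (3/2) / (13/19) = 57/26.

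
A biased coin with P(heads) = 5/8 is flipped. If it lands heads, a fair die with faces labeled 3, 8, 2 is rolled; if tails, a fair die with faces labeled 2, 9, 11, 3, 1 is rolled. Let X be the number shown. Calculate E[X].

559/120

E[X | heads] = (3+8+2)/3 = 13/3.
E[X | tails] = (2+9+11+3+1)/5 = 26/5.
By the law of total expectation,
E[X] = (5/8)·(13/3) + (3/8)·(26/5) = 559/120.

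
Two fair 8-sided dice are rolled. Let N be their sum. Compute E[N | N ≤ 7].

P(N ≤ 7) = 21/64.
Σ over the event: 2·1/64 + 3·1/32 + 4·3/64 + 5·1/16 + 6·5/64 + 7·3/32 = 7/4.
E[N | N ≤ 7] = (7/4) / (21/64) = 16/3.

16/3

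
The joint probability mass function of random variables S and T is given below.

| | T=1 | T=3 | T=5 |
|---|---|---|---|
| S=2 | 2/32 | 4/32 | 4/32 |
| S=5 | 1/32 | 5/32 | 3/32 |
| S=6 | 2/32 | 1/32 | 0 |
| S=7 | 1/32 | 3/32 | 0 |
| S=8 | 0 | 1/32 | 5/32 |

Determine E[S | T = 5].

P(T = 5) = 3/8.
Summing S·P(S=x,T=y) over the conditioning event gives 63/32.
E[S | T = 5] = (63/32) / (3/8) = 21/4.

21/4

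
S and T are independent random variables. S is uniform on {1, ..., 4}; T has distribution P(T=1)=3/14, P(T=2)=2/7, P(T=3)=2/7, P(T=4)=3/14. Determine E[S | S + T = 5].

P(S + T = 5) = 1/4.
Summing S·P(x,y) over outcomes with S + T = 5 gives 5/8.
E[S | S + T = 5] = (5/8) / (1/4) = 5/2.

5/2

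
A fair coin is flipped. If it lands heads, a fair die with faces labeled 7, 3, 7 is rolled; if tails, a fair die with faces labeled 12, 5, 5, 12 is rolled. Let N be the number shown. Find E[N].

E[N | heads] = (7+3+7)/3 = 17/3.
E[N | tails] = (12+5+5+12)/4 = 17/2.
E[N] = (1/2)·(17/3) + (1/2)·(17/2) = 85/12.

85/12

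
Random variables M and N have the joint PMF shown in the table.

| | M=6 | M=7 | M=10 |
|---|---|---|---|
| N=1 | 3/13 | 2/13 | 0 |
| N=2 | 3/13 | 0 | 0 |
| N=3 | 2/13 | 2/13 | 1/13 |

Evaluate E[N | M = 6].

15/8

P(M = 6) = 8/13.
Summing N·P(M=x,N=y) over the conditioning event gives 15/13.
E[N | M = 6] = (15/13) / (8/13) = 15/8.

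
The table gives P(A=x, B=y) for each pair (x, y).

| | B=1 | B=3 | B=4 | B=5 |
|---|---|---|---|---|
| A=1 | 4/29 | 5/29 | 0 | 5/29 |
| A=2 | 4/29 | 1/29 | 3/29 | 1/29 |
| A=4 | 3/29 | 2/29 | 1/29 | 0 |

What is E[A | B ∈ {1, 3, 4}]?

P(B ∈ {1, 3, 4}) = 23/29.
Σ A·P over the event = 1·(4/29) + 1·(5/29) + 2·(4/29) + 2·(1/29) + 2·(3/29) + 4·(3/29) + 4·(2/29) + 4·(1/29) = 49/29.
E[A | B ∈ {1, 3, 4}] = (49/29) / (23/29) = 49/23.

49/23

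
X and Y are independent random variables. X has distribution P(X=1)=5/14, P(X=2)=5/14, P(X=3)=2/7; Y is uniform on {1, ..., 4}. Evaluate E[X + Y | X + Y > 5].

P(X + Y > 5) = 13/56.
Summing (X+Y)·P(x,y) over outcomes with X + Y > 5 gives 41/28.
E[X + Y | X + Y > 5] = (41/28) / (13/56) = 82/13.

82/13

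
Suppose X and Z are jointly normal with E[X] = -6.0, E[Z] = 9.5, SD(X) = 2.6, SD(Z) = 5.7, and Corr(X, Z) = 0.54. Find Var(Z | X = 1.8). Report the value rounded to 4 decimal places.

Var(Z | X=x) = (1 − ρ²)·σ_Z².
Var(Z | X=1.8) = (5.7)²·(1 − (0.54)²) = 32.49·0.7084 = 23.0159.

23.0159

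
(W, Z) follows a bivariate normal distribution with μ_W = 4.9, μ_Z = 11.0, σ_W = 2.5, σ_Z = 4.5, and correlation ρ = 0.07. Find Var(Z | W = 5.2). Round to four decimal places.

20.1508

Var(Z | W=x) = (1 − ρ²)·σ_Z².
Var(Z | W=5.2) = (4.5)²·(1 − (0.07)²) = 20.25·0.9951 = 20.1508.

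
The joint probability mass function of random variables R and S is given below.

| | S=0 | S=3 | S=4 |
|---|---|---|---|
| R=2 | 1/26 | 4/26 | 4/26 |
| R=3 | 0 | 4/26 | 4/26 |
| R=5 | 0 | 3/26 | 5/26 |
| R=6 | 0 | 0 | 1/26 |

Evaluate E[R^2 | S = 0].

4

P(S = 0) = 1/26.
Σ R^2·P over the event = 4·(1/26) = 2/13.
E[R^2 | S = 0] = (2/13) / (1/26) = 4.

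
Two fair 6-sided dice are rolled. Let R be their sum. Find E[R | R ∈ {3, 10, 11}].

58/7

P(R ∈ {3, 10, 11}) = 7/36.
Σ over the event: 3·1/18 + 10·1/12 + 11·1/18 = 29/18.
E[R | R ∈ {3, 10, 11}] = (29/18) / (7/36) = 58/7.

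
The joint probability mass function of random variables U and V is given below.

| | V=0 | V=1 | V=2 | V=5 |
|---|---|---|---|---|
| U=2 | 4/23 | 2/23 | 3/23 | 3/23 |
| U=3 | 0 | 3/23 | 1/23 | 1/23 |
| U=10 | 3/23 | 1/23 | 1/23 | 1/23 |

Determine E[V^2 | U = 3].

32/5

P(U = 3) = 5/23.
Summing V^2·P(U=x,V=y) over the conditioning event gives 32/23.
E[V^2 | U = 3] = (32/23) / (5/23) = 32/5.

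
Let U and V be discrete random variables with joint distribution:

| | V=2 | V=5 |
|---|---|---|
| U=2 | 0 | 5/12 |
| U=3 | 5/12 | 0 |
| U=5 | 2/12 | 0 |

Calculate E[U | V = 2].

P(V = 2) = 7/12.
Σ U·P over the event = 3·(5/12) + 5·(2/12) = 25/12.
E[U | V = 2] = (25/12) / (7/12) = 25/7.

25/7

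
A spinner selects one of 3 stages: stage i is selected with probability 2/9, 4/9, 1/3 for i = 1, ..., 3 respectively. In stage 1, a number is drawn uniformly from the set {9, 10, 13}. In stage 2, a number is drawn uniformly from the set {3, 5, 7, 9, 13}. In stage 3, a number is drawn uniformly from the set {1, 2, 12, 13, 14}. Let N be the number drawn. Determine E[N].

E[N | stage 1] = (9+10+13)/3 = 32/3.
E[N | stage 2] = (3+5+7+9+13)/5 = 37/5.
E[N | stage 3] = (1+2+12+13+14)/5 = 42/5.
By the law of total expectation,
E[N] = (2/9)·(32/3) + (4/9)·(37/5) + (1/3)·(42/5) = 1142/135.

1142/135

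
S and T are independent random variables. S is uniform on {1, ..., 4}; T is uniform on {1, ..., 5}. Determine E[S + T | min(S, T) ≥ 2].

P(min(S, T) ≥ 2) = 3/5.
Summing (S+T)·P(x,y) over outcomes with min(S, T) ≥ 2 gives 39/10.
E[S + T | min(S, T) ≥ 2] = (39/10) / (3/5) = 13/2.

13/2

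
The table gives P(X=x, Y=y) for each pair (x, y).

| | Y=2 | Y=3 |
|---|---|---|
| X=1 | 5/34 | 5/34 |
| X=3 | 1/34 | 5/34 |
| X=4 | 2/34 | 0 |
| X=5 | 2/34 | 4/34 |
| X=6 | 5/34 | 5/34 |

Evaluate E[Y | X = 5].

P(X = 5) = 3/17.
Σ Y·P over the event = 2·(2/34) + 3·(4/34) = 8/17.
E[Y | X = 5] = (8/17) / (3/17) = 8/3.

8/3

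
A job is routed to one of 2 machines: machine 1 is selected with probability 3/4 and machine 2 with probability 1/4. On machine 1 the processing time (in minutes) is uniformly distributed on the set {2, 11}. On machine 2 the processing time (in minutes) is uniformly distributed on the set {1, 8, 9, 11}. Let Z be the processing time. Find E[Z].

E[Z | machine 1] = (2+11)/2 = 13/2.
E[Z | machine 2] = (1+8+9+11)/4 = 29/4.
By the law of total expectation,
E[Z] = (3/4)·(13/2) + (1/4)·(29/4) = 107/16.

107/16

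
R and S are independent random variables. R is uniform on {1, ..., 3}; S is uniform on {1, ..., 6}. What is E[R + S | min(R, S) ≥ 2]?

13/2

Outcomes with min(R, S) ≥ 2: (2,2), (2,3), (2,4), (2,5), (2,6), (3,2), (3,3), (3,4), (3,5), (3,6), each with probability 1/18.
E[R + S | min(R, S) ≥ 2] = (4 + 5 + 6 + 7 + 8 + 5 + 6 + 7 + 8 + 9) / 10 = 13/2.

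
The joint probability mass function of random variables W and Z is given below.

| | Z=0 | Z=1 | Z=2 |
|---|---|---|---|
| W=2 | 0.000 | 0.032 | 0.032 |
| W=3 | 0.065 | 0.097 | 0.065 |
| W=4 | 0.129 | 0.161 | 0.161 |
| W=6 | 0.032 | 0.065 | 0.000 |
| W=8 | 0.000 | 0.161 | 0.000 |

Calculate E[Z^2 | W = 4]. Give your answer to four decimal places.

P(W = 4) = 0.451.
Σ Z^2·P over the event = 0·(0.129) + 1·(0.161) + 4·(0.161) = 0.805.
E[Z^2 | W = 4] = (0.805) / (0.451) = 1.7849.

1.7849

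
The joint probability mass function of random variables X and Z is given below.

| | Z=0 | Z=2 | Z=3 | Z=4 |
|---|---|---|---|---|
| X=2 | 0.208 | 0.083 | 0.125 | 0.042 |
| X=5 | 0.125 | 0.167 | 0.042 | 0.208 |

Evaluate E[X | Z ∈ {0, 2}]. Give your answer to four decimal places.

P(Z ∈ {0, 2}) = 0.583.
Σ X·P over the event = 2·(0.208) + 2·(0.083) + 5·(0.125) + 5·(0.167) = 2.042.
E[X | Z ∈ {0, 2}] = (2.042) / (0.583) = 3.5026.

3.5026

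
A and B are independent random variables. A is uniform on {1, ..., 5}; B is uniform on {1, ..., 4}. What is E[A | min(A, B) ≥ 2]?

P(min(A, B) ≥ 2) = 3/5.
Summing A·P(x,y) over outcomes with min(A, B) ≥ 2 gives 21/10.
E[A | min(A, B) ≥ 2] = (21/10) / (3/5) = 7/2.

7/2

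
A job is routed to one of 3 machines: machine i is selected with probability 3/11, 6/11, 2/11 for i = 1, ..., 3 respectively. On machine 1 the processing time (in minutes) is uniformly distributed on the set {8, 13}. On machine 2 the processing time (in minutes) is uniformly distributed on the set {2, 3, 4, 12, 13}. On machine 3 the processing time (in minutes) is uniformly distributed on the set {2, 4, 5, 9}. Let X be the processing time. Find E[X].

823/110

E[X | machine 1] = (8+13)/2 = 21/2.
E[X | machine 2] = (2+3+4+12+13)/5 = 34/5.
E[X | machine 3] = (2+4+5+9)/4 = 5.
E[X] = (3/11)·(21/2) + (6/11)·(34/5) + (2/11)·(5) = 823/110.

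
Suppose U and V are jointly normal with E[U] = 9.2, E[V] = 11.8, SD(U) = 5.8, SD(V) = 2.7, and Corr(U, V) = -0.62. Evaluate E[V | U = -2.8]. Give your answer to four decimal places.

15.2634

E[V | U=x] = μ_V + ρ(σ_V/σ_U)(x − μ_U) for jointly normal variables.
E[V | U=-2.8] = 11.8 + (-0.62)·(2.7/5.8)·(-2.8 − (9.2)) = 11.8 + (-0.28862)·(-12) = 15.2634.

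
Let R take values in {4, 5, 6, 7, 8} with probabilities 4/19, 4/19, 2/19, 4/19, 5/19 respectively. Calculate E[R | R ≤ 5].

9/2

P(R ≤ 5) = 8/19.
Σ over the event: 4·4/19 + 5·4/19 = 36/19.
E[R | R ≤ 5] = (36/19) / (8/19) = 9/2.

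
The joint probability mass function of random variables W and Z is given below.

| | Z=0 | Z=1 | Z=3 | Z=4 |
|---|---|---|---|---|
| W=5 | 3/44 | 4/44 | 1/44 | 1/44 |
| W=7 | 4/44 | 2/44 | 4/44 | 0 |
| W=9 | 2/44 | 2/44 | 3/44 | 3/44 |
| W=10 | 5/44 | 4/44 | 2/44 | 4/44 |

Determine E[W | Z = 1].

23/3

P(Z = 1) = 3/11.
Σ W·P over the event = 5·(4/44) + 7·(2/44) + 9·(2/44) + 10·(4/44) = 23/11.
E[W | Z = 1] = (23/11) / (3/11) = 23/3.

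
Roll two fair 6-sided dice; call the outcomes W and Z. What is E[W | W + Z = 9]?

P(W + Z = 9) = 1/9.
Summing W·P(x,y) over outcomes with W + Z = 9 gives 1/2.
E[W | W + Z = 9] = (1/2) / (1/9) = 9/2.

9/2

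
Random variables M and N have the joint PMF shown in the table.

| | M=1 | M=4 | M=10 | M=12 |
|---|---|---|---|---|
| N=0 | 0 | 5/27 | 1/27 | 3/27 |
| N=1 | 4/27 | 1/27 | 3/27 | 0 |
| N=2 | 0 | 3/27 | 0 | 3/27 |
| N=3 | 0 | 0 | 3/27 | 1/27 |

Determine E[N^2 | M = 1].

1

P(M = 1) = 4/27.
Summing N^2·P(M=x,N=y) over the conditioning event gives 4/27.
E[N^2 | M = 1] = (4/27) / (4/27) = 1.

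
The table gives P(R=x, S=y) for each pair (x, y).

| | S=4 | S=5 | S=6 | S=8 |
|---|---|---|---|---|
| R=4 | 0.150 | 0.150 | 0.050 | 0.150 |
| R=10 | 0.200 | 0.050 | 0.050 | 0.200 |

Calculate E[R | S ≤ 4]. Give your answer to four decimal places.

P(S ≤ 4) = 0.350.
Σ R·P over the event = 4·(0.150) + 10·(0.200) = 2.600.
E[R | S ≤ 4] = (2.600) / (0.350) = 7.4286.

7.4286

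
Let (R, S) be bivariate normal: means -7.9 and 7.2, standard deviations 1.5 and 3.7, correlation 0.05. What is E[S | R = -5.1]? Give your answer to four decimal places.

For a bivariate normal, E[S | R=x] = μ_S + ρ·(σ_S/σ_R)·(x − μ_R).
E[S | R=-5.1] = 7.2 + (0.05)·(3.7/1.5)·(-5.1 − (-7.9)) = 7.2 + (0.12333)·(2.8) = 7.5453.

7.5453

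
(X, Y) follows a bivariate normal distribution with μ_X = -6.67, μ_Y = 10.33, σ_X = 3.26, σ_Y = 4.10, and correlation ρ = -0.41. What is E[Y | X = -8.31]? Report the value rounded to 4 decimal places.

11.1757

E[Y | X=x] = μ_Y + ρ(σ_Y/σ_X)(x − μ_X) for jointly normal variables.
E[Y | X=-8.31] = 10.33 + (-0.41)·(4.10/3.26)·(-8.31 − (-6.67)) = 10.33 + (-0.515644)·(-1.64) = 11.1757.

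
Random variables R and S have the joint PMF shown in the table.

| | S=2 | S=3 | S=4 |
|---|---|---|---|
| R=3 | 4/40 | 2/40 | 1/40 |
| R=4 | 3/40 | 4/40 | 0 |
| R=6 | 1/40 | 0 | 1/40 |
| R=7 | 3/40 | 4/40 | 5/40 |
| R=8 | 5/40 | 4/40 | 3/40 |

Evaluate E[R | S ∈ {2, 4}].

159/26

P(S ∈ {2, 4}) = 13/20.
Summing R·P(R=x,S=y) over the conditioning event gives 159/40.
E[R | S ∈ {2, 4}] = (159/40) / (13/20) = 159/26.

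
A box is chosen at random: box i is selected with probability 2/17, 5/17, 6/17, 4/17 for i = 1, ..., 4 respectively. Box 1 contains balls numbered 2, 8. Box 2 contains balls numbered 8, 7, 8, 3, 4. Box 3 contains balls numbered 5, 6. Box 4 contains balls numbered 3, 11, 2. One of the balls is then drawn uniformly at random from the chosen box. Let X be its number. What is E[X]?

E[X | box 1] = (2+8)/2 = 5.
E[X | box 2] = (8+7+8+3+4)/5 = 6.
E[X | box 3] = (5+6)/2 = 11/2.
E[X | box 4] = (3+11+2)/3 = 16/3.
E[X] = (2/17)·(5) + (5/17)·(6) + (6/17)·(11/2) + (4/17)·(16/3) = 283/51.

283/51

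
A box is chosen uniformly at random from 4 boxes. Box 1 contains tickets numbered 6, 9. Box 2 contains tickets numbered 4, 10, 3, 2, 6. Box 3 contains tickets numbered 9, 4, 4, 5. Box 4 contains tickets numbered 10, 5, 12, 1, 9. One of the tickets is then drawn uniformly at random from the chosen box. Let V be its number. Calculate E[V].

127/20

E[V | box 1] = (6+9)/2 = 15/2.
E[V | box 2] = (4+10+3+2+6)/5 = 5.
E[V | box 3] = (9+4+4+5)/4 = 11/2.
E[V | box 4] = (10+5+12+1+9)/5 = 37/5.
By the law of total expectation,
E[V] = (1/4)·(15/2) + (1/4)·(5) + (1/4)·(11/2) + (1/4)·(37/5) = 127/20.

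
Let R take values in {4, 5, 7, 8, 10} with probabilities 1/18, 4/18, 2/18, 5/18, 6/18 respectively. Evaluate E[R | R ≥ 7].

P(R ≥ 7) = 13/18.
Σ over the event: 7·1/9 + 8·5/18 + 10·1/3 = 19/3.
E[R | R ≥ 7] = (19/3) / (13/18) = 114/13.

114/13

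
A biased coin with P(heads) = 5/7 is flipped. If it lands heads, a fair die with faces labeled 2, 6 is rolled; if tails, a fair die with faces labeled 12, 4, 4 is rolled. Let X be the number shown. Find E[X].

100/21

E[X | heads] = (2+6)/2 = 4.
E[X | tails] = (12+4+4)/3 = 20/3.
By the law of total expectation,
E[X] = (5/7)·(4) + (2/7)·(20/3) = 100/21.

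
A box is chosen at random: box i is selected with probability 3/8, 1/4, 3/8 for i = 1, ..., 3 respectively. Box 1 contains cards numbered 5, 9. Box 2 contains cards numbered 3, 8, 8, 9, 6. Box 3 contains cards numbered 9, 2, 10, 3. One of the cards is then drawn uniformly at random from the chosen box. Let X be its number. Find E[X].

E[X | box 1] = (5+9)/2 = 7.
E[X | box 2] = (3+8+8+9+6)/5 = 34/5.
E[X | box 3] = (9+2+10+3)/4 = 6.
By the law of total expectation,
E[X] = (3/8)·(7) + (1/4)·(34/5) + (3/8)·(6) = 263/40.

263/40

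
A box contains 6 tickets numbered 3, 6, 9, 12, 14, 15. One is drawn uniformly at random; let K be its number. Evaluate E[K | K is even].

32/3

P(K is even) = 1/2.
Σ over the event: 6·1/6 + 12·1/6 + 14·1/6 = 16/3.
E[K | K is even] = (16/3) / (1/2) = 32/3.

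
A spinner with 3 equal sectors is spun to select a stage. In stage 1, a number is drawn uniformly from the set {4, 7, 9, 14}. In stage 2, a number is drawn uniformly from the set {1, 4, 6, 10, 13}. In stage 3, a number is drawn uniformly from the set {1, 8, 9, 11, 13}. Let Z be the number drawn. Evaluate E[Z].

E[Z | stage 1] = (4+7+9+14)/4 = 17/2.
E[Z | stage 2] = (1+4+6+10+13)/5 = 34/5.
E[Z | stage 3] = (1+8+9+11+13)/5 = 42/5.
E[Z] = (1/3)·(17/2) + (1/3)·(34/5) + (1/3)·(42/5) = 79/10.

79/10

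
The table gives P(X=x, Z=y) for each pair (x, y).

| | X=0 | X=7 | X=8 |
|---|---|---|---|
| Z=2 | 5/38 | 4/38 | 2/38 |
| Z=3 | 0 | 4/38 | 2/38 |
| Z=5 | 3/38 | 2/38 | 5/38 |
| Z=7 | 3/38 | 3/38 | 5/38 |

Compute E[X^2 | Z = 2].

P(Z = 2) = 11/38.
Summing X^2·P(X=x,Z=y) over the conditioning event gives 162/19.
E[X^2 | Z = 2] = (162/19) / (11/38) = 324/11.

324/11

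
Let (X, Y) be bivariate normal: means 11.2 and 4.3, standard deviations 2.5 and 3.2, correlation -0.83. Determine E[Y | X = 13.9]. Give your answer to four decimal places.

For a bivariate normal, E[Y | X=x] = μ_Y + ρ·(σ_Y/σ_X)·(x − μ_X).
E[Y | X=13.9] = 4.3 + (-0.83)·(3.2/2.5)·(13.9 − (11.2)) = 4.3 + (-1.0624)·(2.7) = 1.4315.

1.4315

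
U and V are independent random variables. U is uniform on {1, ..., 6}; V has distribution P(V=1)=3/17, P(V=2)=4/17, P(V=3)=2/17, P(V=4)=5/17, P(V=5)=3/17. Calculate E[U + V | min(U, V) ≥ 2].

15/2

P(min(U, V) ≥ 2) = 35/51.
Summing (U+V)·P(x,y) over outcomes with min(U, V) ≥ 2 gives 175/34.
E[U + V | min(U, V) ≥ 2] = (175/34) / (35/51) = 15/2.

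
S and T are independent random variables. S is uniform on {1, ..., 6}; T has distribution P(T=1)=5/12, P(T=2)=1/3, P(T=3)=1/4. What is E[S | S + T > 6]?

P(S + T > 6) = 11/36.
Summing S·P(x,y) over outcomes with S + T > 6 gives 119/72.
E[S | S + T > 6] = (119/72) / (11/36) = 119/22.

119/22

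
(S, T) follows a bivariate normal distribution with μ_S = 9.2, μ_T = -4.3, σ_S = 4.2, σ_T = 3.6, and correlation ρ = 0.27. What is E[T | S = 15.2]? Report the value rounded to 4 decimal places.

-2.9114

For a bivariate normal, E[T | S=x] = μ_T + ρ·(σ_T/σ_S)·(x − μ_S).
E[T | S=15.2] = -4.3 + (0.27)·(3.6/4.2)·(15.2 − (9.2)) = -4.3 + (0.23143)·(6) = -2.9114.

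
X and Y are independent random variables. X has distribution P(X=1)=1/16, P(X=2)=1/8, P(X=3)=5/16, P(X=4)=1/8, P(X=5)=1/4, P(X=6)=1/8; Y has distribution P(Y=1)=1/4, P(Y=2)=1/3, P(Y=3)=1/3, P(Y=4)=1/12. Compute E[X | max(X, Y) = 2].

P(max(X, Y) = 2) = 3/32.
Summing X·P(x,y) over outcomes with max(X, Y) = 2 gives 1/6.
E[X | max(X, Y) = 2] = (1/6) / (3/32) = 16/9.

16/9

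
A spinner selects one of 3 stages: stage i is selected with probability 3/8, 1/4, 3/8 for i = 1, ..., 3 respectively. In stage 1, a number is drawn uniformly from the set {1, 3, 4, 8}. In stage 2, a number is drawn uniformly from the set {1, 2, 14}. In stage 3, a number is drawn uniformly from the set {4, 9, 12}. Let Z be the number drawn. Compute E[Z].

145/24

E[Z | stage 1] = (1+3+4+8)/4 = 4.
E[Z | stage 2] = (1+2+14)/3 = 17/3.
E[Z | stage 3] = (4+9+12)/3 = 25/3.
By the law of total expectation,
E[Z] = (3/8)·(4) + (1/4)·(17/3) + (3/8)·(25/3) = 145/24.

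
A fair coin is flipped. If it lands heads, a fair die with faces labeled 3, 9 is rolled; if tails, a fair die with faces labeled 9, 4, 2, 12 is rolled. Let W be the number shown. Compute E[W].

E[W | heads] = (3+9)/2 = 6.
E[W | tails] = (9+4+2+12)/4 = 27/4.
By the law of total expectation,
E[W] = (1/2)·(6) + (1/2)·(27/4) = 51/8.

51/8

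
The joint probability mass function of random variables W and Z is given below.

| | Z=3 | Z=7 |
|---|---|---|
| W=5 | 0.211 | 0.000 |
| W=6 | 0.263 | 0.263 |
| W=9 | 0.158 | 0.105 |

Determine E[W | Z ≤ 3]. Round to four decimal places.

6.4161

P(Z ≤ 3) = 0.632.
Summing W·P(W=x,Z=y) over the conditioning event gives 4.055.
E[W | Z ≤ 3] = (4.055) / (0.632) = 6.4161.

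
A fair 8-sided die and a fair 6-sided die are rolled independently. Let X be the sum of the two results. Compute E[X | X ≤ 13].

370/47

P(X ≤ 13) = 47/48.
E[X | X ≤ 13] = (185/24) / (47/48) = 370/47.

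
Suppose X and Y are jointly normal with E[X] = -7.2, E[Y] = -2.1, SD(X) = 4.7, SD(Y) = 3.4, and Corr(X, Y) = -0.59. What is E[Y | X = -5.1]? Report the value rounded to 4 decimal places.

E[Y | X=x] = μ_Y + ρ(σ_Y/σ_X)(x − μ_X) for jointly normal variables.
E[Y | X=-5.1] = -2.1 + (-0.59)·(3.4/4.7)·(-5.1 − (-7.2)) = -2.1 + (-0.42681)·(2.1) = -2.9963.

-2.9963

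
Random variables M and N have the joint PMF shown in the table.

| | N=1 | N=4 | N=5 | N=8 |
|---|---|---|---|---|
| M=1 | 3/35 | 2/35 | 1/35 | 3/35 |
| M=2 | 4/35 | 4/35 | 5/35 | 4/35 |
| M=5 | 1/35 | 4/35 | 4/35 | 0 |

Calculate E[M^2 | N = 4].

P(N = 4) = 2/7.
Σ M^2·P over the event = 1·(2/35) + 4·(4/35) + 25·(4/35) = 118/35.
E[M^2 | N = 4] = (118/35) / (2/7) = 59/5.

59/5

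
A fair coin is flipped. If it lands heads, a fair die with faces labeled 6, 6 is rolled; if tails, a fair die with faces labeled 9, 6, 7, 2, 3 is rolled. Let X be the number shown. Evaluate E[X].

57/10

E[X | heads] = (6+6)/2 = 6.
E[X | tails] = (9+6+7+2+3)/5 = 27/5.
By the law of total expectation,
E[X] = (1/2)·(6) + (1/2)·(27/5) = 57/10.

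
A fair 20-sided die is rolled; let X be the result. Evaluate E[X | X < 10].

Given X < 10, X is equally likely to be any of {1, 2, 3, 4, 5, 6, 7, 8, 9}.
E[X | X < 10] = (1 + 2 + 3 + 4 + 5 + 6 + 7 + 8 + 9) / 9 = 5.

5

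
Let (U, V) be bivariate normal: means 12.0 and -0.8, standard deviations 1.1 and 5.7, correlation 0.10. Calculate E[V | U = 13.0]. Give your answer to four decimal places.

For a bivariate normal, E[V | U=x] = μ_V + ρ·(σ_V/σ_U)·(x − μ_U).
E[V | U=13.0] = -0.8 + (0.10)·(5.7/1.1)·(13.0 − (12.0)) = -0.8 + (0.51818)·(1) = -0.2818.

-0.2818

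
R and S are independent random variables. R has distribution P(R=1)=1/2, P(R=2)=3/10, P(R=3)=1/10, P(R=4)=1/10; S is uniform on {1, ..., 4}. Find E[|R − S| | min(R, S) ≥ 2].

14/15

P(min(R, S) ≥ 2) = 3/8.
Summing |R−S|·P(x,y) over outcomes with min(R, S) ≥ 2 gives 7/20.
E[|R − S| | min(R, S) ≥ 2] = (7/20) / (3/8) = 14/15.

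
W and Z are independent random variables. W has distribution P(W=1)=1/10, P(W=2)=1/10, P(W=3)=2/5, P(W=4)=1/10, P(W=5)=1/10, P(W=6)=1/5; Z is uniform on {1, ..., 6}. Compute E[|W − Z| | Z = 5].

9/5

P(Z = 5) = 1/6.
Summing |W−Z|·P(x,y) over outcomes with Z = 5 gives 3/10.
E[|W − Z| | Z = 5] = (3/10) / (1/6) = 9/5.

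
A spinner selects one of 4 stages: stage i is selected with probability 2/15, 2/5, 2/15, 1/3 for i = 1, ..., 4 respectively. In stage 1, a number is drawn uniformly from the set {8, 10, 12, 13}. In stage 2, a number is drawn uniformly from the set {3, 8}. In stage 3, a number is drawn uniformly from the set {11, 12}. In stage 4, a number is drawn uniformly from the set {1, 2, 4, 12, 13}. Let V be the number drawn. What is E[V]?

73/10

E[V | stage 1] = (8+10+12+13)/4 = 43/4.
E[V | stage 2] = (3+8)/2 = 11/2.
E[V | stage 3] = (11+12)/2 = 23/2.
E[V | stage 4] = (1+2+4+12+13)/5 = 32/5.
E[V] = (2/15)·(43/4) + (2/5)·(11/2) + (2/15)·(23/2) + (1/3)·(32/5) = 73/10.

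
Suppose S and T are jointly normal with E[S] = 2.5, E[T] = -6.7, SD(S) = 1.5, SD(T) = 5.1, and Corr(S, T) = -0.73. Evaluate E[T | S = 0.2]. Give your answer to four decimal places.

-0.9914

The regression of T on S has slope ρ·σ_T/σ_S and passes through (μ_S, μ_T).
E[T | S=0.2] = -6.7 + (-0.73)·(5.1/1.5)·(0.2 − (2.5)) = -6.7 + (-2.482)·(-2.3) = -0.9914.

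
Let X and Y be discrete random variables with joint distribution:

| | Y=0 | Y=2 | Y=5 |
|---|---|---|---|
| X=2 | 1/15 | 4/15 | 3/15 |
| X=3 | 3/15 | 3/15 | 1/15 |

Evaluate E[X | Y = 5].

P(Y = 5) = 4/15.
Summing X·P(X=x,Y=y) over the conditioning event gives 3/5.
E[X | Y = 5] = (3/5) / (4/15) = 9/4.

9/4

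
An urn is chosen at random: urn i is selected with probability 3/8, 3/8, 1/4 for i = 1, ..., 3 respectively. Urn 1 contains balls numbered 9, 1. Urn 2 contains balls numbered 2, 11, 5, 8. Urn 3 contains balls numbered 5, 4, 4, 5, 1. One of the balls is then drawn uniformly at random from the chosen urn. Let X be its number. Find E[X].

421/80

E[X | urn 1] = (9+1)/2 = 5.
E[X | urn 2] = (2+11+5+8)/4 = 13/2.
E[X | urn 3] = (5+4+4+5+1)/5 = 19/5.
By the law of total expectation,
E[X] = (3/8)·(5) + (3/8)·(13/2) + (1/4)·(19/5) = 421/80.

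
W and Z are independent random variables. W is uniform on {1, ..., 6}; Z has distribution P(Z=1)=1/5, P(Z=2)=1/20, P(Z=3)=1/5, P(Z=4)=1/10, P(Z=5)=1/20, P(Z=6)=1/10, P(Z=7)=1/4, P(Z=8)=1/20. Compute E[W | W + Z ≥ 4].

11/3

P(W + Z ≥ 4) = 37/40.
Summing W·P(x,y) over outcomes with W + Z ≥ 4 gives 407/120.
E[W | W + Z ≥ 4] = (407/120) / (37/40) = 11/3.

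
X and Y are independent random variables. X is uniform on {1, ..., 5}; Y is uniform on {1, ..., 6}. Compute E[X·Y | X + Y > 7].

Outcomes with X + Y > 7: (2,6), (3,5), (3,6), (4,4), (4,5), (4,6), (5,3), (5,4), (5,5), (5,6), each with probability 1/30.
E[X·Y | X + Y > 7] = (12 + 15 + 18 + 16 + 20 + 24 + 15 + 20 + 25 + 30) / 10 = 39/2.

39/2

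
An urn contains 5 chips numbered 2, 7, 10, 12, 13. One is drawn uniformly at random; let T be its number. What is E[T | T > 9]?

P(T > 9) = 3/5.
Σ over the event: 10·1/5 + 12·1/5 + 13·1/5 = 7.
E[T | T > 9] = (7) / (3/5) = 35/3.

35/3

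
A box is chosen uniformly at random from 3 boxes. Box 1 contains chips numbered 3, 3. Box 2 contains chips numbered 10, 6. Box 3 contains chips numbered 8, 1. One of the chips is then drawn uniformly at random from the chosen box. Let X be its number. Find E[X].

31/6

E[X | box 1] = (3+3)/2 = 3.
E[X | box 2] = (10+6)/2 = 8.
E[X | box 3] = (8+1)/2 = 9/2.
E[X] = (1/3)·(3) + (1/3)·(8) + (1/3)·(9/2) = 31/6.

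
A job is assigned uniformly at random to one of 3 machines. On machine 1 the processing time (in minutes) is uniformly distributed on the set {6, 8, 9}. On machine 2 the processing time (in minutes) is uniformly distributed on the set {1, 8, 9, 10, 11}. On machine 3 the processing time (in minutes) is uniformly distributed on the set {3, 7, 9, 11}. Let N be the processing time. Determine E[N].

E[N | machine 1] = (6+8+9)/3 = 23/3.
E[N | machine 2] = (1+8+9+10+11)/5 = 39/5.
E[N | machine 3] = (3+7+9+11)/4 = 15/2.
E[N] = (1/3)·(23/3) + (1/3)·(39/5) + (1/3)·(15/2) = 689/90.

689/90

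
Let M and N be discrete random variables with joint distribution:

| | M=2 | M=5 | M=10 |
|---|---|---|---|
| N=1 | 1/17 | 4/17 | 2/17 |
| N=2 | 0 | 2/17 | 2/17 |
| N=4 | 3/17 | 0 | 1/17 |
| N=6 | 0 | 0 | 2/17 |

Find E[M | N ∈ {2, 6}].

25/3

P(N ∈ {2, 6}) = 6/17.
Σ M·P over the event = 5·(2/17) + 10·(2/17) + 10·(2/17) = 50/17.
E[M | N ∈ {2, 6}] = (50/17) / (6/17) = 25/3.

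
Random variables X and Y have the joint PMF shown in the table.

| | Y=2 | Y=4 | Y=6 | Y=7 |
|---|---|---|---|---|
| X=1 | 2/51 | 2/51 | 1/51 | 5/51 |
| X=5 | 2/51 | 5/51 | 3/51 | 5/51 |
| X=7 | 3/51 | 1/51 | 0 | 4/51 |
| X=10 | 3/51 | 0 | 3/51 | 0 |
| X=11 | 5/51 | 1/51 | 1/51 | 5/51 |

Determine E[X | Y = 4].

P(Y = 4) = 3/17.
Σ X·P over the event = 1·(2/51) + 5·(5/51) + 7·(1/51) + 11·(1/51) = 15/17.
E[X | Y = 4] = (15/17) / (3/17) = 5.

5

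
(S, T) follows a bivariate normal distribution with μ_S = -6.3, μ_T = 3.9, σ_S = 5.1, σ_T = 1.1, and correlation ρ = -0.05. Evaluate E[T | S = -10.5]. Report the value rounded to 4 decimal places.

The regression of T on S has slope ρ·σ_T/σ_S and passes through (μ_S, μ_T).
E[T | S=-10.5] = 3.9 + (-0.05)·(1.1/5.1)·(-10.5 − (-6.3)) = 3.9 + (-0.010784)·(-4.2) = 3.9453.

3.9453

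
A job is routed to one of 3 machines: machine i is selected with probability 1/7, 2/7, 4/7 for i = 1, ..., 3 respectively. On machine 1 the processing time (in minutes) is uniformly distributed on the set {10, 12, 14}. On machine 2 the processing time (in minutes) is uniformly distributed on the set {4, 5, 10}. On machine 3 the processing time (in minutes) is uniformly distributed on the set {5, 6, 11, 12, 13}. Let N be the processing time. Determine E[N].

E[N | machine 1] = (10+12+14)/3 = 12.
E[N | machine 2] = (4+5+10)/3 = 19/3.
E[N | machine 3] = (5+6+11+12+13)/5 = 47/5.
By the law of total expectation,
E[N] = (1/7)·(12) + (2/7)·(19/3) + (4/7)·(47/5) = 934/105.

934/105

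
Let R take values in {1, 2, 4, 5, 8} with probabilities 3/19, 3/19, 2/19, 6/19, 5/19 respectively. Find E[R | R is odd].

11/3

P(R is odd) = 9/19.
Σ over the event: 1·3/19 + 5·6/19 = 33/19.
E[R | R is odd] = (33/19) / (9/19) = 11/3.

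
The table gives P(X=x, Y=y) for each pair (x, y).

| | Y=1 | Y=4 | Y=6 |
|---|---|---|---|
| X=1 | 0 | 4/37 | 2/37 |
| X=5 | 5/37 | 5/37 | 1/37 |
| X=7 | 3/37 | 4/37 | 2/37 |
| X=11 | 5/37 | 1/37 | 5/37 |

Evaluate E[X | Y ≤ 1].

101/13

P(Y ≤ 1) = 13/37.
Σ X·P over the event = 5·(5/37) + 7·(3/37) + 11·(5/37) = 101/37.
E[X | Y ≤ 1] = (101/37) / (13/37) = 101/13.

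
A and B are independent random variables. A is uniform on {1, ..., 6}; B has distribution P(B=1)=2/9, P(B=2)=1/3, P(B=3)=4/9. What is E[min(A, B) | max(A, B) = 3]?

32/17

P(max(A, B) = 3) = 17/54.
Summing min(A,B)·P(x,y) over outcomes with max(A, B) = 3 gives 16/27.
E[min(A, B) | max(A, B) = 3] = (16/27) / (17/54) = 32/17.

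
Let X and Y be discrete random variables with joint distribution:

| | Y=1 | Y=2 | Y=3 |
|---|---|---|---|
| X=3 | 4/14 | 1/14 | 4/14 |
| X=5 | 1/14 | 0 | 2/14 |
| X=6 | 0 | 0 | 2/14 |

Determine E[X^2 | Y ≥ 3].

79/4

P(Y ≥ 3) = 4/7.
Σ X^2·P over the event = 9·(4/14) + 25·(2/14) + 36·(2/14) = 79/7.
E[X^2 | Y ≥ 3] = (79/7) / (4/7) = 79/4.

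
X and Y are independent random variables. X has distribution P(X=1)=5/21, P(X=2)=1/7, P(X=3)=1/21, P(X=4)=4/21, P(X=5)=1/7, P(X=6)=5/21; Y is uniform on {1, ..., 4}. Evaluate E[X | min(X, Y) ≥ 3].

64/13

P(min(X, Y) ≥ 3) = 13/42.
Summing X·P(x,y) over outcomes with min(X, Y) ≥ 3 gives 32/21.
E[X | min(X, Y) ≥ 3] = (32/21) / (13/42) = 64/13.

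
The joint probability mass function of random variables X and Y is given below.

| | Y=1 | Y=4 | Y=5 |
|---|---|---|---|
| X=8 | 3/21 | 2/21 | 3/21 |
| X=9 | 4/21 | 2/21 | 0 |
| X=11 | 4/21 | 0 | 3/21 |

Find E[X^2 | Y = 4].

P(Y = 4) = 4/21.
Summing X^2·P(X=x,Y=y) over the conditioning event gives 290/21.
E[X^2 | Y = 4] = (290/21) / (4/21) = 145/2.

145/2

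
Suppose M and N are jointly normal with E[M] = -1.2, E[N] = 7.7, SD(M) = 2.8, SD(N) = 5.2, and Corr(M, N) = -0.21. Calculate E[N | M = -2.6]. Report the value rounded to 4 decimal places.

8.2460

For a bivariate normal, E[N | M=x] = μ_N + ρ·(σ_N/σ_M)·(x − μ_M).
E[N | M=-2.6] = 7.7 + (-0.21)·(5.2/2.8)·(-2.6 − (-1.2)) = 7.7 + (-0.39)·(-1.4) = 8.2460.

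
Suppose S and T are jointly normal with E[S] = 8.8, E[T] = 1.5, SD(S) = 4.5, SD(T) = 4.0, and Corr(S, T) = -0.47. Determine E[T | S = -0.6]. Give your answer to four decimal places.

5.4271

For a bivariate normal, E[T | S=x] = μ_T + ρ·(σ_T/σ_S)·(x − μ_S).
E[T | S=-0.6] = 1.5 + (-0.47)·(4.0/4.5)·(-0.6 − (8.8)) = 1.5 + (-0.41778)·(-9.4) = 5.4271.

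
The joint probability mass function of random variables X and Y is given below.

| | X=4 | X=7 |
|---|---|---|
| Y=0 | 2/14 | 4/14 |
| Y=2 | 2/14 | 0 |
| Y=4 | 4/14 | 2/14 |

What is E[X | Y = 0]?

P(Y = 0) = 3/7.
Σ X·P over the event = 4·(2/14) + 7·(4/14) = 18/7.
E[X | Y = 0] = (18/7) / (3/7) = 6.

6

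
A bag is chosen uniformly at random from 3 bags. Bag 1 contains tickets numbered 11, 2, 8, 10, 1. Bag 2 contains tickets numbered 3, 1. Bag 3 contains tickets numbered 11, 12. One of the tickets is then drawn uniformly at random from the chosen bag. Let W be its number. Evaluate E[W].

199/30

E[W | bag 1] = (11+2+8+10+1)/5 = 32/5.
E[W | bag 2] = (3+1)/2 = 2.
E[W | bag 3] = (11+12)/2 = 23/2.
E[W] = (1/3)·(32/5) + (1/3)·(2) + (1/3)·(23/2) = 199/30.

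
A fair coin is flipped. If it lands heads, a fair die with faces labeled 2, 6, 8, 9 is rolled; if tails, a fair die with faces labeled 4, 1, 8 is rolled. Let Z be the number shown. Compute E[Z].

E[Z | heads] = (2+6+8+9)/4 = 25/4.
E[Z | tails] = (4+1+8)/3 = 13/3.
By the law of total expectation,
E[Z] = (1/2)·(25/4) + (1/2)·(13/3) = 127/24.

127/24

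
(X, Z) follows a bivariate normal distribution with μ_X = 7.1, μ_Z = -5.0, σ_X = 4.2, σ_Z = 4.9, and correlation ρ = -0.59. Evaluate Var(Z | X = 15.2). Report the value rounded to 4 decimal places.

For a bivariate normal, Var(Z | X=x) = σ_Z²(1 − ρ²).
Var(Z | X=15.2) = (4.9)²·(1 − (-0.59)²) = 24.01·0.6519 = 15.6521.

15.6521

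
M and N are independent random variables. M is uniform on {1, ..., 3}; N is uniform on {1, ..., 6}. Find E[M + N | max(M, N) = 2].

10/3

Outcomes with max(M, N) = 2: (1,2), (2,1), (2,2), each with probability 1/18.
E[M + N | max(M, N) = 2] = (3 + 3 + 4) / 3 = 10/3.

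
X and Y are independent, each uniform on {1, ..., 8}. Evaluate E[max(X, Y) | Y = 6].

51/8

P(Y = 6) = 1/8.
Summing max(X,Y)·P(x,y) over outcomes with Y = 6 gives 51/64.
E[max(X, Y) | Y = 6] = (51/64) / (1/8) = 51/8.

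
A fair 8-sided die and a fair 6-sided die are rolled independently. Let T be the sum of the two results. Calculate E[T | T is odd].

P(T is odd) = 1/2.
Σ over the event: 3·1/24 + 5·1/12 + 7·1/8 + 9·1/8 + 11·1/12 + 13·1/24 = 4.
E[T | T is odd] = (4) / (1/2) = 8.

8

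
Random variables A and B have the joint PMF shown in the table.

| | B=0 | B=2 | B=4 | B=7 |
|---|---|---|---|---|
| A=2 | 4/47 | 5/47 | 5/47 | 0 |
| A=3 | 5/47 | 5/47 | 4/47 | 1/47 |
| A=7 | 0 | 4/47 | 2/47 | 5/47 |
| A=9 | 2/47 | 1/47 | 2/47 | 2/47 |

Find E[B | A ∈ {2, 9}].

18/7

P(A ∈ {2, 9}) = 21/47.
Σ B·P over the event = 0·(4/47) + 2·(5/47) + 4·(5/47) + 0·(2/47) + 2·(1/47) + 4·(2/47) + 7·(2/47) = 54/47.
E[B | A ∈ {2, 9}] = (54/47) / (21/47) = 18/7.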